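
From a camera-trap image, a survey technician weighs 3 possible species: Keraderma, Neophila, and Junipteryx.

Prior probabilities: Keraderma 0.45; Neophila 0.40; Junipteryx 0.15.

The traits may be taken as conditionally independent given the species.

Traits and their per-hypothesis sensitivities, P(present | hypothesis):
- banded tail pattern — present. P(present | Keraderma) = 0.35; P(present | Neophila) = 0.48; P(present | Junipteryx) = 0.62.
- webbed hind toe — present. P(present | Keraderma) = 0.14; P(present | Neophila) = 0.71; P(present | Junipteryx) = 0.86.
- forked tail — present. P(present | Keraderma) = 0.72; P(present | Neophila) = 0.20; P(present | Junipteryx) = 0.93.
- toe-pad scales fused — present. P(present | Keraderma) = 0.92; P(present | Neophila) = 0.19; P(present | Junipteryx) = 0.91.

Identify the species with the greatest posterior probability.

Junipteryx

Multiply each prior by the joint likelihood of the trait pattern:
  Keraderma: 0.45 × 0.35 × 0.14 × 0.72 × 0.92 = 0.014606
  Neophila: 0.40 × 0.48 × 0.71 × 0.20 × 0.19 = 0.0051802
  Junipteryx: 0.15 × 0.62 × 0.86 × 0.93 × 0.91 = 0.067687
Normalizing constant Z = 0.014606 + 0.0051802 + 0.067687 = 0.087473.
P(Keraderma | evidence) ≈ 0.014606 / 0.087473 ≈ 0.167
P(Neophila | evidence) ≈ 0.0051802 / 0.087473 ≈ 0.059
P(Junipteryx | evidence) ≈ 0.067687 / 0.087473 ≈ 0.774
The largest is 0.774, so Junipteryx is most probable.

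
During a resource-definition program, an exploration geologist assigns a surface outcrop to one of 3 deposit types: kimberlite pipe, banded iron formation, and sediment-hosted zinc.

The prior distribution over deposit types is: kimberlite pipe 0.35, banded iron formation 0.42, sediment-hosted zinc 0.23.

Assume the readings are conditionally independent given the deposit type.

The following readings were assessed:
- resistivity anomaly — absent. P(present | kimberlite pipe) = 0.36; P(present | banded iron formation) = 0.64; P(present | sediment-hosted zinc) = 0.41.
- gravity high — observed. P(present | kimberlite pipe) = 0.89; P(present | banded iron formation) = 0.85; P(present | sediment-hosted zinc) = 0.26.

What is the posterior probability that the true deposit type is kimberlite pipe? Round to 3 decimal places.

For each hypothesis, the unnormalized posterior weight is prior × product of the reading likelihoods (using 1 − P(present | H) for each absent reading):
  kimberlite pipe: 0.35 × (1 − 0.36) × 0.89 = 0.19936
  banded iron formation: 0.42 × (1 − 0.64) × 0.85 = 0.12852
  sediment-hosted zinc: 0.23 × (1 − 0.41) × 0.26 = 0.035282
The unnormalized weights sum to 0.36316.
P(kimberlite pipe | evidence) = 0.19936 / 0.36316 ≈ 0.549.

0.549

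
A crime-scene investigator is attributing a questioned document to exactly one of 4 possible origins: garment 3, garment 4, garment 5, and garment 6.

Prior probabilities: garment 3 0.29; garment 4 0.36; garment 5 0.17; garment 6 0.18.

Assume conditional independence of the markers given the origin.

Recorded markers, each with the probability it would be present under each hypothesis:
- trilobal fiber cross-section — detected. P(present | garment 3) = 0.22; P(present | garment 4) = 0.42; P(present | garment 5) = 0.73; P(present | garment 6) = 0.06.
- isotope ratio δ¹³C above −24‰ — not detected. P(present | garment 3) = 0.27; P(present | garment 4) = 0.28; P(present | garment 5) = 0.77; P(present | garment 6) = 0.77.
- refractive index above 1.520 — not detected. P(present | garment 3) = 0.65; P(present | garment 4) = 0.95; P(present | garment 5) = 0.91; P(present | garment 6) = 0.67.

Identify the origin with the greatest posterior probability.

For each hypothesis, the unnormalized posterior weight is prior × product of the marker likelihoods (using 1 − P(present | H) for each absent marker):
  garment 3: 0.29 × 0.22 × (1 − 0.27) × (1 − 0.65) = 0.016301
  garment 4: 0.36 × 0.42 × (1 − 0.28) × (1 − 0.95) = 0.0054432
  garment 5: 0.17 × 0.73 × (1 − 0.77) × (1 − 0.91) = 0.0025689
  garment 6: 0.18 × 0.06 × (1 − 0.77) × (1 − 0.67) = 0.00081972
Marginal likelihood of the evidence = 0.025133.
P(garment 3 | evidence) ≈ 0.016301 / 0.025133 ≈ 0.649
P(garment 4 | evidence) ≈ 0.0054432 / 0.025133 ≈ 0.217
P(garment 5 | evidence) ≈ 0.0025689 / 0.025133 ≈ 0.102
P(garment 6 | evidence) ≈ 0.00081972 / 0.025133 ≈ 0.033
The largest is 0.649, so garment 3 is most probable.

garment 3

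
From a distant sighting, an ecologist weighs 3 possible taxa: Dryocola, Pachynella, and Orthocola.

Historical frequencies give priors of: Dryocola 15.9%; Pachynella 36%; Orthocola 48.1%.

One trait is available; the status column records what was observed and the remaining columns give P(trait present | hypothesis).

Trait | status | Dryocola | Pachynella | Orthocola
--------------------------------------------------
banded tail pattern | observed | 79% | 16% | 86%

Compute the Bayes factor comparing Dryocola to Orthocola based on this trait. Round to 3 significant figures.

0.919

The Bayes factor is the ratio of the two likelihoods.
  Dryocola: 0.79
  Orthocola: 0.86
Bayes factor = 0.79 / 0.86 ≈ 0.919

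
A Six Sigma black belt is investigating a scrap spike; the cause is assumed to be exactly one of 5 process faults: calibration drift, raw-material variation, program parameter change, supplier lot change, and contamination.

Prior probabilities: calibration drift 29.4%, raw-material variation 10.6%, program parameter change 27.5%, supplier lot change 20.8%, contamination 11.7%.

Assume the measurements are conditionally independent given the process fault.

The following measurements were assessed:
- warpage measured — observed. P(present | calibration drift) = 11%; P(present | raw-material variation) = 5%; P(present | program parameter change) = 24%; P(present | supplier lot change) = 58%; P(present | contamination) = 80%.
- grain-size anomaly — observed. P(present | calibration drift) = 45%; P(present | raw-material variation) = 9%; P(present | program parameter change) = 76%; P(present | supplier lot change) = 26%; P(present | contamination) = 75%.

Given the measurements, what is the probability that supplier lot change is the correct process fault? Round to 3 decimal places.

Multiply each prior by the joint likelihood of the measurement pattern:
  calibration drift: 0.294 × 0.11 × 0.45 = 0.014553
  raw-material variation: 0.106 × 0.05 × 0.09 = 0.000477
  program parameter change: 0.275 × 0.24 × 0.76 = 0.05016
  supplier lot change: 0.208 × 0.58 × 0.26 = 0.031366
  contamination: 0.117 × 0.80 × 0.75 = 0.0702
The unnormalized weights sum to 0.16676.
P(supplier lot change | evidence) = 0.031366 / 0.16676 ≈ 0.188.

0.188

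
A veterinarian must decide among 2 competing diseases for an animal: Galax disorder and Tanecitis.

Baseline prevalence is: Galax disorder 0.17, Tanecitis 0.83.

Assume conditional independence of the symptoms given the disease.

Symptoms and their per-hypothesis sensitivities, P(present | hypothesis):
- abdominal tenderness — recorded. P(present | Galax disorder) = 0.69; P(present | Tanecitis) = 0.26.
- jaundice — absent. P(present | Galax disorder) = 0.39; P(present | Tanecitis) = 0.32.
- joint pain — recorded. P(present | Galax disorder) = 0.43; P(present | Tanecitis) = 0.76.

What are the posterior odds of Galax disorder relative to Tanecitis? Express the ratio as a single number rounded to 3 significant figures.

Unnormalized posterior weight (prior times the symptom likelihoods) for each of the two hypotheses (using 1 − P(present | H) for each absent symptom):
  Galax disorder: 0.17 × 0.69 × (1 − 0.39) × 0.43 = 0.030768
  Tanecitis: 0.83 × 0.26 × (1 − 0.32) × 0.76 = 0.11153
Posterior odds = 0.030768 / 0.11153 ≈ 0.276.

0.276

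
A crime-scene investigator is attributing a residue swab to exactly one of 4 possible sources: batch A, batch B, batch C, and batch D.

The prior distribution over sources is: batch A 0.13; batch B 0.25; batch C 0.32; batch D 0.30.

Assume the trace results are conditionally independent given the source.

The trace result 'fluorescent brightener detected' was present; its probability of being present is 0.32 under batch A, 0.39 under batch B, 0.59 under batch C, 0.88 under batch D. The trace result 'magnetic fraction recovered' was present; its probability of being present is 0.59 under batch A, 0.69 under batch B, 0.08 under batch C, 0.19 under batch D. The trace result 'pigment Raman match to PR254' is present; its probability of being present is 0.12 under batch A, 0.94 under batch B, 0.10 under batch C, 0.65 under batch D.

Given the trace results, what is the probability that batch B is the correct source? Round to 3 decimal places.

For each hypothesis, the unnormalized posterior weight is prior × product of the trace result likelihoods:
  batch A: 0.13 × 0.32 × 0.59 × 0.12 = 0.0029453
  batch B: 0.25 × 0.39 × 0.69 × 0.94 = 0.063239
  batch C: 0.32 × 0.59 × 0.08 × 0.10 = 0.0015104
  batch D: 0.30 × 0.88 × 0.19 × 0.65 = 0.032604
Marginal likelihood of the evidence = 0.1003.
P(batch B | evidence) = 0.063239 / 0.1003 ≈ 0.631.

0.631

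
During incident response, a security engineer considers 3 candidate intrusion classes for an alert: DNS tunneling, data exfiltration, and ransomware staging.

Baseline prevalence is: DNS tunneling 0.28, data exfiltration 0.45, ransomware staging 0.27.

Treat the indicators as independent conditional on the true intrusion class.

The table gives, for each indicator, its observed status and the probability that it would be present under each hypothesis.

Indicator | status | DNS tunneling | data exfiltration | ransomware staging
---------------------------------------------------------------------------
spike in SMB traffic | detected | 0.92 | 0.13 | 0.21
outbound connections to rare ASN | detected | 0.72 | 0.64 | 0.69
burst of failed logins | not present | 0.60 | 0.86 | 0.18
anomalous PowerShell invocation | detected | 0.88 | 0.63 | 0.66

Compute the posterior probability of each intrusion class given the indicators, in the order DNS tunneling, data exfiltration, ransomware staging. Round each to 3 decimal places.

Multiply each prior by the joint likelihood of the indicator pattern (using 1 − P(present | H) for each absent indicator):
  DNS tunneling: 0.28 × 0.92 × 0.72 × (1 − 0.60) × 0.88 = 0.065286
  data exfiltration: 0.45 × 0.13 × 0.64 × (1 − 0.86) × 0.63 = 0.0033022
  ransomware staging: 0.27 × 0.21 × 0.69 × (1 − 0.18) × 0.66 = 0.021173
Normalizing constant Z = 0.065286 + 0.0033022 + 0.021173 = 0.089762.
P(DNS tunneling | evidence) = 0.065286 / 0.089762 ≈ 0.727
P(data exfiltration | evidence) = 0.0033022 / 0.089762 ≈ 0.037
P(ransomware staging | evidence) = 0.021173 / 0.089762 ≈ 0.236

0.727, 0.037, 0.236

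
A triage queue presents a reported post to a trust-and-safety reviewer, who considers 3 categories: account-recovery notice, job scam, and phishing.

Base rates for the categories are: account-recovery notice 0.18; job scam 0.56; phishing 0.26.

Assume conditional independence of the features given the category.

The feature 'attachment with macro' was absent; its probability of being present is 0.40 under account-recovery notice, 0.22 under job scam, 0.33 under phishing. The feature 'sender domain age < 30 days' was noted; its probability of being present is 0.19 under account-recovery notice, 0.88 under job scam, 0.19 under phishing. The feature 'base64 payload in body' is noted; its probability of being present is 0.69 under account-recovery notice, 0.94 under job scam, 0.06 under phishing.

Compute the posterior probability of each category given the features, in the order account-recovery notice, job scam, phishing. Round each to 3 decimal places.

0.038, 0.957, 0.005

For each hypothesis, the unnormalized posterior weight is prior × product of the feature likelihoods (using 1 − P(present | H) for each absent feature):
  account-recovery notice: 0.18 × (1 − 0.40) × 0.19 × 0.69 = 0.014159
  job scam: 0.56 × (1 − 0.22) × 0.88 × 0.94 = 0.36132
  phishing: 0.26 × (1 − 0.33) × 0.19 × 0.06 = 0.0019859
Marginal likelihood of the evidence = 0.37747.
P(account-recovery notice | evidence) = 0.014159 / 0.37747 ≈ 0.038
P(job scam | evidence) = 0.36132 / 0.37747 ≈ 0.957
P(phishing | evidence) = 0.0019859 / 0.37747 ≈ 0.005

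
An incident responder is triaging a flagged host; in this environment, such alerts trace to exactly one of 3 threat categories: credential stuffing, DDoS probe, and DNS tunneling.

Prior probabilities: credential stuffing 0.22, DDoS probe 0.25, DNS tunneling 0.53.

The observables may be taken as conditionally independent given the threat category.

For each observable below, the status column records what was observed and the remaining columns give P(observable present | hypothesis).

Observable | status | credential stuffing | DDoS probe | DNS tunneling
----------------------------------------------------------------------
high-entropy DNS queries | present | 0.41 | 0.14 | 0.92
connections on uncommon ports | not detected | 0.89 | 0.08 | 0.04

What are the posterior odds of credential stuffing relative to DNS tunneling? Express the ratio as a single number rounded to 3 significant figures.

0.0212

Posterior odds equal prior odds times the likelihood ratio; only the two competing hypotheses matter (using 1 − P(present | H) for each absent observable).
  credential stuffing: 0.22 × 0.41 × (1 − 0.89) = 0.009922
  DNS tunneling: 0.53 × 0.92 × (1 − 0.04) = 0.4681
Posterior odds = 0.009922 / 0.4681 ≈ 0.0212.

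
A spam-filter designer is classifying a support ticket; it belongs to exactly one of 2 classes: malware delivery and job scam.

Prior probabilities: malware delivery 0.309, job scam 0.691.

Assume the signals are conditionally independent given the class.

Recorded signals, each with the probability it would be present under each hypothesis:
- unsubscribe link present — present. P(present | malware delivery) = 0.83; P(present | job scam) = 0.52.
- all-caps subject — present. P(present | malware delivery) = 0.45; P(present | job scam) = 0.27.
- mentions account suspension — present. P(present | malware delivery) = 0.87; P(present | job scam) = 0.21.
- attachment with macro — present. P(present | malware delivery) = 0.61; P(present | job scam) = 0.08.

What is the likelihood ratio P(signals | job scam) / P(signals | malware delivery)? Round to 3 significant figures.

0.0119

The Bayes factor is the ratio of the joint likelihoods of the signal pattern under the two hypotheses.
  job scam: 0.52 × 0.27 × 0.21 × 0.08 = 0.0023587
  malware delivery: 0.83 × 0.45 × 0.87 × 0.61 = 0.19822
Bayes factor = 0.0023587 / 0.19822 ≈ 0.0119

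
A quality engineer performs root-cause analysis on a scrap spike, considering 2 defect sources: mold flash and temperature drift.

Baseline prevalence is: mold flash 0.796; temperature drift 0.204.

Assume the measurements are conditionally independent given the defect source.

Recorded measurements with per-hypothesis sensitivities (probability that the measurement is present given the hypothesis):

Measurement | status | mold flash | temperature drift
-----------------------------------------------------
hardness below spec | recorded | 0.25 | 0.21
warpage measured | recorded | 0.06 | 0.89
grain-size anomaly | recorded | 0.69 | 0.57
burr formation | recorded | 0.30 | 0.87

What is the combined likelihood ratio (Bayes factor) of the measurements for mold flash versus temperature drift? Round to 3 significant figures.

Joint likelihood of the measurement pattern under each hypothesis:
  mold flash: 0.25 × 0.06 × 0.69 × 0.30 = 0.003105
  temperature drift: 0.21 × 0.89 × 0.57 × 0.87 = 0.092684
Bayes factor = 0.003105 / 0.092684 ≈ 0.0335

0.0335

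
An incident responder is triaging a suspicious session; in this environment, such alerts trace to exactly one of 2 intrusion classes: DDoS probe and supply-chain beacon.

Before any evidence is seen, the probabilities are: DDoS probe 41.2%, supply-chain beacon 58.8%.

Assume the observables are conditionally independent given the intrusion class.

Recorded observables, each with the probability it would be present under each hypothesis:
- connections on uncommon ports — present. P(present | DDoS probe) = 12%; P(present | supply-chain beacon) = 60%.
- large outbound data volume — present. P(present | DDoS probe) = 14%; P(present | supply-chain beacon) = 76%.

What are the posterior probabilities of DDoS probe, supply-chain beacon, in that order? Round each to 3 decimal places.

For each hypothesis, the unnormalized posterior weight is prior × product of the observable likelihoods:
  DDoS probe: 0.412 × 0.12 × 0.14 = 0.0069216
  supply-chain beacon: 0.588 × 0.60 × 0.76 = 0.26813
Marginal likelihood of the evidence = 0.27505.
P(DDoS probe | evidence) = 0.0069216 / 0.27505 ≈ 0.025
P(supply-chain beacon | evidence) = 0.26813 / 0.27505 ≈ 0.975

0.025, 0.975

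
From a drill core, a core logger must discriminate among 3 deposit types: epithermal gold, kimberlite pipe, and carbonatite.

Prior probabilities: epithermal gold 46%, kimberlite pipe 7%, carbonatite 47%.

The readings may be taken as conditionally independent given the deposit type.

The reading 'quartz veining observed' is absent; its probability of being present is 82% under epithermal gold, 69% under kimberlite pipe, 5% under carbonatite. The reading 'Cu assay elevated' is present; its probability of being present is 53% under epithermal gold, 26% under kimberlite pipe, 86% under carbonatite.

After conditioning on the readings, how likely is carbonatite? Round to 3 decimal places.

0.886

For each hypothesis, the unnormalized posterior weight is prior × product of the reading likelihoods (using 1 − P(present | H) for each absent reading):
  epithermal gold: 0.46 × (1 − 0.82) × 0.53 = 0.043884
  kimberlite pipe: 0.07 × (1 − 0.69) × 0.26 = 0.005642
  carbonatite: 0.47 × (1 − 0.05) × 0.86 = 0.38399
The unnormalized weights sum to 0.43352.
P(carbonatite | evidence) = 0.38399 / 0.43352 ≈ 0.886.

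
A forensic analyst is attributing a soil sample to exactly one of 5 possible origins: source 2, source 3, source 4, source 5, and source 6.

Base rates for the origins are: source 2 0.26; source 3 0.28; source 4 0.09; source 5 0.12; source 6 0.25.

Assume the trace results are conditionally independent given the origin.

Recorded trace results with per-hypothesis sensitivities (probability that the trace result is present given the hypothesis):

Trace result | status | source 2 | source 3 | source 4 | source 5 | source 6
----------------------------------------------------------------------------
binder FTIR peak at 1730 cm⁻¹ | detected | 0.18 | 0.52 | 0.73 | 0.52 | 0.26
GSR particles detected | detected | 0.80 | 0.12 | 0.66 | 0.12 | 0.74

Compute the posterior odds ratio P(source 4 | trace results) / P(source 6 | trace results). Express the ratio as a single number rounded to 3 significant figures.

Posterior odds equal prior odds times the likelihood ratio; only the two competing hypotheses matter.
  source 4: 0.09 × 0.73 × 0.66 = 0.043362
  source 6: 0.25 × 0.26 × 0.74 = 0.0481
Posterior odds = 0.043362 / 0.0481 ≈ 0.901.

0.901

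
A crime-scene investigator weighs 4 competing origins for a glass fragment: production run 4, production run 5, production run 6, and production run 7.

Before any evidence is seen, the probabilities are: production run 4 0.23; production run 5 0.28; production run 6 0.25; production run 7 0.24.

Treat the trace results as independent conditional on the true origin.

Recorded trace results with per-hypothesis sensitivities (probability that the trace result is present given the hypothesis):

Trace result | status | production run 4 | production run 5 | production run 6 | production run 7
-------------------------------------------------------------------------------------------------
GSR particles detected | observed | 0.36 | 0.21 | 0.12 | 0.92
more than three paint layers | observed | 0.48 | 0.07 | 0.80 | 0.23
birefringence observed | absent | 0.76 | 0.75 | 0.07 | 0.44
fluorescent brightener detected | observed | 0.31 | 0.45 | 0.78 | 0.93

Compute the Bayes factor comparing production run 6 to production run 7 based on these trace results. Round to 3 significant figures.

Joint likelihood of the trace result pattern under each hypothesis (using 1 − P(present | H) for each absent trace result):
  production run 6: 0.12 × 0.80 × (1 − 0.07) × 0.78 = 0.069638
  production run 7: 0.92 × 0.23 × (1 − 0.44) × 0.93 = 0.1102
Bayes factor = 0.069638 / 0.1102 ≈ 0.632

0.632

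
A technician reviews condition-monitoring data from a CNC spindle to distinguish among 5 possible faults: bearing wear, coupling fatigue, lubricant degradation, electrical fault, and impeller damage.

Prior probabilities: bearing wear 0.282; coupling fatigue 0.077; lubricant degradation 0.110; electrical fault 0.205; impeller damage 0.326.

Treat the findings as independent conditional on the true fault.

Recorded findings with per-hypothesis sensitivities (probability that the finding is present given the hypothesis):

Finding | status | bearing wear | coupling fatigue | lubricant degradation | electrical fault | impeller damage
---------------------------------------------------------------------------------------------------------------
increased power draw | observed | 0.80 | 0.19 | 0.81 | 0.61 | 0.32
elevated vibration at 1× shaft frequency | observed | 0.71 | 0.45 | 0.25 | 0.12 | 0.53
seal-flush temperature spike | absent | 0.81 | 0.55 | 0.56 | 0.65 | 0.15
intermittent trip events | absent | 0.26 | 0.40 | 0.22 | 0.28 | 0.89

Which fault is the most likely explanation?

bearing wear

By Bayes' rule with conditional independence, the unnormalized weight for each hypothesis is prior × ∏ likelihoods (using 1 − P(present | H) for each absent finding):
  bearing wear: 0.282 × 0.80 × 0.71 × (1 − 0.81) × (1 − 0.26) = 0.022521
  coupling fatigue: 0.077 × 0.19 × 0.45 × (1 − 0.55) × (1 − 0.40) = 0.0017775
  lubricant degradation: 0.110 × 0.81 × 0.25 × (1 − 0.56) × (1 − 0.22) = 0.0076448
  electrical fault: 0.205 × 0.61 × 0.12 × (1 − 0.65) × (1 − 0.28) = 0.0037815
  impeller damage: 0.326 × 0.32 × 0.53 × (1 − 0.15) × (1 − 0.89) = 0.0051696
Marginal likelihood of the evidence = 0.040894.
P(bearing wear | evidence) ≈ 0.022521 / 0.040894 ≈ 0.551
P(coupling fatigue | evidence) ≈ 0.0017775 / 0.040894 ≈ 0.043
P(lubricant degradation | evidence) ≈ 0.0076448 / 0.040894 ≈ 0.187
P(electrical fault | evidence) ≈ 0.0037815 / 0.040894 ≈ 0.092
P(impeller damage | evidence) ≈ 0.0051696 / 0.040894 ≈ 0.126
The largest is 0.551, so bearing wear is most probable.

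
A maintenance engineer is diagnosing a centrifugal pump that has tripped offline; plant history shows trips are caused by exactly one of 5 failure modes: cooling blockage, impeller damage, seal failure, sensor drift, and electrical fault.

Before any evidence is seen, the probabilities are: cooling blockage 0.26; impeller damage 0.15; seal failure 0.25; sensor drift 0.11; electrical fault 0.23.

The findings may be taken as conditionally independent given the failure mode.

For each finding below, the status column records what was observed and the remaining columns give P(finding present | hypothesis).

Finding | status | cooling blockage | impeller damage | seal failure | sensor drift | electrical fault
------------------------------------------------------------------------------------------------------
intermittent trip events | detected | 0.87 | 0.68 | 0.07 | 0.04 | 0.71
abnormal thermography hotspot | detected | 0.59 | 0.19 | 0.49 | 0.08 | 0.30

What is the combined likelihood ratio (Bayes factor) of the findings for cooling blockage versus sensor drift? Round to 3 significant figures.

160

The Bayes factor is the ratio of the joint likelihoods of the evidence pattern under the two hypotheses.
  cooling blockage: 0.87 × 0.59 = 0.5133
  sensor drift: 0.04 × 0.08 = 0.0032
Bayes factor = 0.5133 / 0.0032 ≈ 160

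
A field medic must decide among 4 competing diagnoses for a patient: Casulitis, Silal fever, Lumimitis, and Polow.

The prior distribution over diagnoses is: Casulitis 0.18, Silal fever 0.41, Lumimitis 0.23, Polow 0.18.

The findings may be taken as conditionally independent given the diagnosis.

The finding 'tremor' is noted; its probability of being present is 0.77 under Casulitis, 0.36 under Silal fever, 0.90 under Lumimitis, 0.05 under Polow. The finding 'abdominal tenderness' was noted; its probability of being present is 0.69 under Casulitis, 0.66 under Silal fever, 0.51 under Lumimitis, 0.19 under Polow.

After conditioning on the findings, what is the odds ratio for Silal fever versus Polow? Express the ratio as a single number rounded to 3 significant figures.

Posterior odds equal prior odds times the likelihood ratio; only the two competing hypotheses matter.
  Silal fever: 0.41 × 0.36 × 0.66 = 0.097416
  Polow: 0.18 × 0.05 × 0.19 = 0.00171
Posterior odds = 0.097416 / 0.00171 ≈ 57.0.

57.0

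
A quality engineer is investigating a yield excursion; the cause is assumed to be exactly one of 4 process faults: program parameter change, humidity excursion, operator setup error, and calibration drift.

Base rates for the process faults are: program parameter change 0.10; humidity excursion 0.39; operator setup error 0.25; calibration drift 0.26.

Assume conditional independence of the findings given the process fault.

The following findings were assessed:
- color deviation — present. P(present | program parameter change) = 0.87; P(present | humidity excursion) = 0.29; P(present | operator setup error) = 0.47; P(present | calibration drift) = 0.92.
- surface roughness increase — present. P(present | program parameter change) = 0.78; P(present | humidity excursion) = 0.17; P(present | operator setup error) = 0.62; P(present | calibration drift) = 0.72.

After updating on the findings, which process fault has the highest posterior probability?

calibration drift

Multiply each prior by the joint likelihood of the evidence pattern:
  program parameter change: 0.10 × 0.87 × 0.78 = 0.06786
  humidity excursion: 0.39 × 0.29 × 0.17 = 0.019227
  operator setup error: 0.25 × 0.47 × 0.62 = 0.07285
  calibration drift: 0.26 × 0.92 × 0.72 = 0.17222
Normalizing constant Z = 0.06786 + 0.019227 + 0.07285 + 0.17222 = 0.33216.
P(program parameter change | evidence) ≈ 0.06786 / 0.33216 ≈ 0.204
P(humidity excursion | evidence) ≈ 0.019227 / 0.33216 ≈ 0.058
P(operator setup error | evidence) ≈ 0.07285 / 0.33216 ≈ 0.219
P(calibration drift | evidence) ≈ 0.17222 / 0.33216 ≈ 0.518
The largest is 0.518, so calibration drift is most probable.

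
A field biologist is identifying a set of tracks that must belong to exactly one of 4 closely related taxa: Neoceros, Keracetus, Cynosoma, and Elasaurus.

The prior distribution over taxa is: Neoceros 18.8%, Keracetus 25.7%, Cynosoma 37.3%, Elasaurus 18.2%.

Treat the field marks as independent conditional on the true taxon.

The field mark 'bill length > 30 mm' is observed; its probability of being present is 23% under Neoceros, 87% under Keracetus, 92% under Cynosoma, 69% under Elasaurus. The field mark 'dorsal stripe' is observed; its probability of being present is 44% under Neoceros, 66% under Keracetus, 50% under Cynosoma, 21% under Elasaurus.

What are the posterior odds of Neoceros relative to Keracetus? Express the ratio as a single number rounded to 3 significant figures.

0.129

Unnormalized posterior weight (prior times the field mark likelihoods) for each of the two hypotheses:
  Neoceros: 0.188 × 0.23 × 0.44 = 0.019026
  Keracetus: 0.257 × 0.87 × 0.66 = 0.14757
Odds(Neoceros : Keracetus) = 0.019026 / 0.14757 ≈ 0.129.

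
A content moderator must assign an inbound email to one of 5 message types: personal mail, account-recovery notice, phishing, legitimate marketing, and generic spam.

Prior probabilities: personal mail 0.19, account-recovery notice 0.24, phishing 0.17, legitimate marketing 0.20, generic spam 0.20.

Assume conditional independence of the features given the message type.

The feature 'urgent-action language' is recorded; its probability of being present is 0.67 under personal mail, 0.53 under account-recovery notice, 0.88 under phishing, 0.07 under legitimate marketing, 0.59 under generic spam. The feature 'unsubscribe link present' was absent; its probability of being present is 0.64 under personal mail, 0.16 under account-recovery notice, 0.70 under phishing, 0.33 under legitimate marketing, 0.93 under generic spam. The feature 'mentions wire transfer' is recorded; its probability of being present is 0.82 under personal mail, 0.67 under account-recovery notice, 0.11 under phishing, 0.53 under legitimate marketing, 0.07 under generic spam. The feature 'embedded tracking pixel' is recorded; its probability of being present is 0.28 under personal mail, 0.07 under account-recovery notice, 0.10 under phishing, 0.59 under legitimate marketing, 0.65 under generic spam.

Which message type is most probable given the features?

personal mail

Multiply each prior by the joint likelihood of the feature pattern (using 1 − P(present | H) for each absent feature):
  personal mail: 0.19 × 0.67 × (1 − 0.64) × 0.82 × 0.28 = 0.010522
  account-recovery notice: 0.24 × 0.53 × (1 − 0.16) × 0.67 × 0.07 = 0.0050112
  phishing: 0.17 × 0.88 × (1 − 0.70) × 0.11 × 0.10 = 0.00049368
  legitimate marketing: 0.20 × 0.07 × (1 − 0.33) × 0.53 × 0.59 = 0.0029331
  generic spam: 0.20 × 0.59 × (1 − 0.93) × 0.07 × 0.65 = 0.00037583
The unnormalized weights sum to 0.019336.
P(personal mail | evidence) ≈ 0.010522 / 0.019336 ≈ 0.544
P(account-recovery notice | evidence) ≈ 0.0050112 / 0.019336 ≈ 0.259
P(phishing | evidence) ≈ 0.00049368 / 0.019336 ≈ 0.026
P(legitimate marketing | evidence) ≈ 0.0029331 / 0.019336 ≈ 0.152
P(generic spam | evidence) ≈ 0.00037583 / 0.019336 ≈ 0.019
The largest is 0.544, so personal mail is most probable.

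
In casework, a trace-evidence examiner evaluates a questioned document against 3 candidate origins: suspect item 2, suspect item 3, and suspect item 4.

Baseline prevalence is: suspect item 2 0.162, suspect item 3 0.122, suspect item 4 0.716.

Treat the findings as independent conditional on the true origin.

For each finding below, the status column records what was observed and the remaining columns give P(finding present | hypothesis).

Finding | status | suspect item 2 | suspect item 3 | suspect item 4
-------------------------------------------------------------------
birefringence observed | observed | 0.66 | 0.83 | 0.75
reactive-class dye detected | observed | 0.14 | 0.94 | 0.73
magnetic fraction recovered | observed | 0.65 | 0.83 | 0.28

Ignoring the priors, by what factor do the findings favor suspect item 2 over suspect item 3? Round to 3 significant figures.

Take the product of per-finding likelihoods under each hypothesis, then divide.
  suspect item 2: 0.66 × 0.14 × 0.65 = 0.06006
  suspect item 3: 0.83 × 0.94 × 0.83 = 0.64757
Bayes factor = 0.06006 / 0.64757 ≈ 0.0927

0.0927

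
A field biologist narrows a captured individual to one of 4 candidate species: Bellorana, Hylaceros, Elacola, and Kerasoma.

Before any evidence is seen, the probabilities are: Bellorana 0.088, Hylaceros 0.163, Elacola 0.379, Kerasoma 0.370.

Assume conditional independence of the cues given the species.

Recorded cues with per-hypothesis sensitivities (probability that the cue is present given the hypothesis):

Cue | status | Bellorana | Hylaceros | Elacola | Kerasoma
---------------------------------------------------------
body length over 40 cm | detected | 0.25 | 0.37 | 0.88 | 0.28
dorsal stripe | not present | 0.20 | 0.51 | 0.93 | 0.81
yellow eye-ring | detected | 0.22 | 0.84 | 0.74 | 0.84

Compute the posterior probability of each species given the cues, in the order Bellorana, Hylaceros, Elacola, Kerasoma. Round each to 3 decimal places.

Multiply each prior by the joint likelihood of the cue pattern (using 1 − P(present | H) for each absent cue):
  Bellorana: 0.088 × 0.25 × (1 − 0.20) × 0.22 = 0.003872
  Hylaceros: 0.163 × 0.37 × (1 − 0.51) × 0.84 = 0.024824
  Elacola: 0.379 × 0.88 × (1 − 0.93) × 0.74 = 0.017276
  Kerasoma: 0.370 × 0.28 × (1 − 0.81) × 0.84 = 0.016535
Normalizing constant Z = 0.003872 + 0.024824 + 0.017276 + 0.016535 = 0.062506.
P(Bellorana | evidence) = 0.003872 / 0.062506 ≈ 0.062
P(Hylaceros | evidence) = 0.024824 / 0.062506 ≈ 0.397
P(Elacola | evidence) = 0.017276 / 0.062506 ≈ 0.276
P(Kerasoma | evidence) = 0.016535 / 0.062506 ≈ 0.265

0.062, 0.397, 0.276, 0.265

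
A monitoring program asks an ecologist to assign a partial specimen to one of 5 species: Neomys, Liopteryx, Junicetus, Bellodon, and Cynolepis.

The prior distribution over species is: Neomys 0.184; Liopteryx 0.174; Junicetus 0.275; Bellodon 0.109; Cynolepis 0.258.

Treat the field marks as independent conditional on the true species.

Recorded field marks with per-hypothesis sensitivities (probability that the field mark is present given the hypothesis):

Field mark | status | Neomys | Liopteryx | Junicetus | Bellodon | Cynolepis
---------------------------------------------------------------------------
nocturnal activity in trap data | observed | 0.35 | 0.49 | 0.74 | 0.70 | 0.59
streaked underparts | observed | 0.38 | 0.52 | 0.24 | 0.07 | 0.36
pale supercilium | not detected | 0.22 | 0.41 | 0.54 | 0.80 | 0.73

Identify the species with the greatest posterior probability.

Liopteryx

Multiply each prior by the joint likelihood of the field mark pattern (using 1 − P(present | H) for each absent field mark):
  Neomys: 0.184 × 0.35 × 0.38 × (1 − 0.22) = 0.019088
  Liopteryx: 0.174 × 0.49 × 0.52 × (1 − 0.41) = 0.026158
  Junicetus: 0.275 × 0.74 × 0.24 × (1 − 0.54) = 0.022466
  Bellodon: 0.109 × 0.70 × 0.07 × (1 − 0.80) = 0.0010682
  Cynolepis: 0.258 × 0.59 × 0.36 × (1 − 0.73) = 0.014796
Normalizing constant Z = 0.019088 + 0.026158 + 0.022466 + 0.0010682 + 0.014796 = 0.083576.
P(Neomys | evidence) ≈ 0.019088 / 0.083576 ≈ 0.228
P(Liopteryx | evidence) ≈ 0.026158 / 0.083576 ≈ 0.313
P(Junicetus | evidence) ≈ 0.022466 / 0.083576 ≈ 0.269
P(Bellodon | evidence) ≈ 0.0010682 / 0.083576 ≈ 0.013
P(Cynolepis | evidence) ≈ 0.014796 / 0.083576 ≈ 0.177
The largest is 0.313, so Liopteryx is most probable.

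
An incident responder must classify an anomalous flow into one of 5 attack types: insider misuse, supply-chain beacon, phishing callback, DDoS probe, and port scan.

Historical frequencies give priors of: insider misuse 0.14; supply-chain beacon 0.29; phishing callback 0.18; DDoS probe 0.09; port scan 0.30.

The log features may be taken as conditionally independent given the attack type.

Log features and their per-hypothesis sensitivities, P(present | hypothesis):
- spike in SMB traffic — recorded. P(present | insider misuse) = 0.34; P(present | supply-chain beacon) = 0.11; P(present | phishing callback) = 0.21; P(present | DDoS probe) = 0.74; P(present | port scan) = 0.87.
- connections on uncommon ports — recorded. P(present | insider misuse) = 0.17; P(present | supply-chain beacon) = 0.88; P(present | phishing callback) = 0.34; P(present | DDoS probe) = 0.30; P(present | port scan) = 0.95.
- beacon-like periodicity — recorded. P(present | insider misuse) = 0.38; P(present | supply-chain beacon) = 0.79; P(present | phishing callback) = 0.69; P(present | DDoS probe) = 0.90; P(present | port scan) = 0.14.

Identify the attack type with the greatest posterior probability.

port scan

For each hypothesis, the unnormalized posterior weight is prior × product of the log feature likelihoods:
  insider misuse: 0.14 × 0.34 × 0.17 × 0.38 = 0.003075
  supply-chain beacon: 0.29 × 0.11 × 0.88 × 0.79 = 0.022177
  phishing callback: 0.18 × 0.21 × 0.34 × 0.69 = 0.0088679
  DDoS probe: 0.09 × 0.74 × 0.30 × 0.90 = 0.017982
  port scan: 0.30 × 0.87 × 0.95 × 0.14 = 0.034713
Marginal likelihood of the evidence = 0.086815.
P(insider misuse | evidence) ≈ 0.003075 / 0.086815 ≈ 0.035
P(supply-chain beacon | evidence) ≈ 0.022177 / 0.086815 ≈ 0.255
P(phishing callback | evidence) ≈ 0.0088679 / 0.086815 ≈ 0.102
P(DDoS probe | evidence) ≈ 0.017982 / 0.086815 ≈ 0.207
P(port scan | evidence) ≈ 0.034713 / 0.086815 ≈ 0.400
The largest is 0.400, so port scan is most probable.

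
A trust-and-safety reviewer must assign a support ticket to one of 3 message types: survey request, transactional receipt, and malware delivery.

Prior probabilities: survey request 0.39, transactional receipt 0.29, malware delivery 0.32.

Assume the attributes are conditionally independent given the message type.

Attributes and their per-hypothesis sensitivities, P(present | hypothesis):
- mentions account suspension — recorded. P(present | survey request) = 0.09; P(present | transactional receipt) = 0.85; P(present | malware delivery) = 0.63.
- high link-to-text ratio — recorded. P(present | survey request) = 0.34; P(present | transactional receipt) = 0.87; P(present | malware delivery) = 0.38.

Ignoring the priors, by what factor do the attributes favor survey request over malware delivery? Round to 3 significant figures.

The Bayes factor is the ratio of the joint likelihoods of the attribute pattern under the two hypotheses.
  survey request: 0.09 × 0.34 = 0.0306
  malware delivery: 0.63 × 0.38 = 0.2394
Bayes factor = 0.0306 / 0.2394 ≈ 0.128

0.128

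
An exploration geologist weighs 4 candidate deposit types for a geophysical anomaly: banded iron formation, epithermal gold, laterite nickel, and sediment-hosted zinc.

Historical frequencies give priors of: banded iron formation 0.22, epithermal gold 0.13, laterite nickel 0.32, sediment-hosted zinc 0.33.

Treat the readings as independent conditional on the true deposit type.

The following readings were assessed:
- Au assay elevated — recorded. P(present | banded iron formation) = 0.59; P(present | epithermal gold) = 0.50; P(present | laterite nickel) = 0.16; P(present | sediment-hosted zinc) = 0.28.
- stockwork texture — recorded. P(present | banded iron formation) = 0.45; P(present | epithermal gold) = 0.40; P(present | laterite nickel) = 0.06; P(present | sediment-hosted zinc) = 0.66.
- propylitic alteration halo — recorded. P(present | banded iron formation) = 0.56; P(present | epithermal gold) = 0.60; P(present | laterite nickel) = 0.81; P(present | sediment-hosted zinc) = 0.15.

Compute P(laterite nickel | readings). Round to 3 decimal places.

By Bayes' rule with conditional independence, the unnormalized weight for each hypothesis is prior × ∏ likelihoods:
  banded iron formation: 0.22 × 0.59 × 0.45 × 0.56 = 0.03271
  epithermal gold: 0.13 × 0.50 × 0.40 × 0.60 = 0.0156
  laterite nickel: 0.32 × 0.16 × 0.06 × 0.81 = 0.0024883
  sediment-hosted zinc: 0.33 × 0.28 × 0.66 × 0.15 = 0.0091476
The unnormalized weights sum to 0.059946.
P(laterite nickel | evidence) = 0.0024883 / 0.059946 ≈ 0.042.

0.042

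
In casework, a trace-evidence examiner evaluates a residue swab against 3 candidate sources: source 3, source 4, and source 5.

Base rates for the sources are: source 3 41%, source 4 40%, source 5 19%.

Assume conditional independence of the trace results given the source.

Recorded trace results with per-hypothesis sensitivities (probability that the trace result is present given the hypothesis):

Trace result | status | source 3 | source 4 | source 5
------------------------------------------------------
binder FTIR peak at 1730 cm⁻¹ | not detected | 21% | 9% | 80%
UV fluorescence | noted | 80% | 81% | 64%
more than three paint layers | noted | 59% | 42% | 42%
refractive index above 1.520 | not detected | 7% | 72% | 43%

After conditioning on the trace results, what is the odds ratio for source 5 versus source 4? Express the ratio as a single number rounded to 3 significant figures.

Posterior odds equal prior odds times the likelihood ratio; only the two competing hypotheses matter (using 1 − P(present | H) for each absent trace result).
  source 5: 0.19 × (1 − 0.80) × 0.64 × 0.42 × (1 − 0.43) = 0.0058222
  source 4: 0.40 × (1 − 0.09) × 0.81 × 0.42 × (1 − 0.72) = 0.034673
Odds(source 5 : source 4) = 0.0058222 / 0.034673 ≈ 0.168.

0.168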